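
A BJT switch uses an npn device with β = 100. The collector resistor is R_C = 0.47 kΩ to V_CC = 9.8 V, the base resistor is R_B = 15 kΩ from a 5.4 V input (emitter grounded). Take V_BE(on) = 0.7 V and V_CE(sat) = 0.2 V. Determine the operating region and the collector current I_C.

saturation; I_C ≈ 20 mA

Assume active: I_B = (5.4 − 0.7)/15 = 0.313 mA, giving I_C = β·I_B = 31.3 mA.
But then V_CE = 9.8 − 31.3×0.47 = -4.93 V < V_CE(sat) = 0.2 V — impossible in the active region.
So the transistor is saturated. With V_CE = 0.2 V, I_C = (V_CC − 0.2)/R_C = 9.6/0.47 = 20.4 mA.
Check: β·I_B = 31.3 mA > I_C = 20.4 mA, confirming saturation.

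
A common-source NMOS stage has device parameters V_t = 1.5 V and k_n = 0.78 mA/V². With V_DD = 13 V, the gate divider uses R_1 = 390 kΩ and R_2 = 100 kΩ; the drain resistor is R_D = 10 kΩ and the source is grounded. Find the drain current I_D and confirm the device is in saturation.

I_D ≈ 0.52 mA

V_G = V_DD·R_2/(R_1+R_2) = 13×100/490 = 2.65 V. With the source grounded, V_GS = V_G = 2.65 V.
Assume saturation: I_D = (k_n/2)(V_GS − V_t)² = (0.78/2)×(2.65 − 1.5)² = 0.39×1.15² = 0.519 mA.
V_DS = V_DD − I_D·R_D = 13 − 0.519×10 = 7.81 V.
Saturation requires V_DS ≥ V_GS − V_t = 1.15 V; 7.81 ≥ 1.15 ✓.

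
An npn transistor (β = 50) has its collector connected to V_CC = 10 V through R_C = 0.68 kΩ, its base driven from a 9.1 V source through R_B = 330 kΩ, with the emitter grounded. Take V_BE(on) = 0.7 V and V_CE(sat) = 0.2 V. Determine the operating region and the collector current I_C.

Assume active. Base-emitter loop: I_B = (V_BB − V_BE)/R_B = (9.1 − 0.7)/330 = 0.0255 mA.
I_C = β·I_B = 50×0.0255 = 1.27 mA.
V_CE = V_CC − I_C·R_C = 10 − 1.27×0.68 = 9.13 V > V_CE(sat), so the active-region assumption holds.

active; I_C ≈ 1.3 mA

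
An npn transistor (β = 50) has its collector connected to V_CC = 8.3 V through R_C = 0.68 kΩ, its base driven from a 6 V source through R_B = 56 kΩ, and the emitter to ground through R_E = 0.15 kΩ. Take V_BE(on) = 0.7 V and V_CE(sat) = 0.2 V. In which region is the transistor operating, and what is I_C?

Assume active. Base-emitter loop: I_B = (V_BB − V_BE)/(R_B + (β+1)R_E) = (6 − 0.7)/(56 + 51×0.15) = 0.0833 mA.
I_C = β·I_B = 50×0.0833 = 4.16 mA.
V_CE = V_CC − I_C·R_C − I_E·R_E = 8.3 − 4.16×0.68 − 4.25×0.15 = 4.83 V > V_CE(sat), so the active-region assumption holds.

active; I_C ≈ 4.2 mA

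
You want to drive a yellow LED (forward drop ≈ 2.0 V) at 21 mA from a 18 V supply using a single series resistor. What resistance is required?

The resistor drops V_S − V_D = 18 − 2.0 = 16 V at 21 mA.
R = 16 V / 21 mA = 0.762 kΩ.

R ≈ 0.76 kΩ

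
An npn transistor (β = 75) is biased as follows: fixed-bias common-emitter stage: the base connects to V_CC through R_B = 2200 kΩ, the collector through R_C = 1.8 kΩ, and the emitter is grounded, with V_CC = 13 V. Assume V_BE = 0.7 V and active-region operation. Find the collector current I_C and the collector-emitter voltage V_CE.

Base loop: V_CC = I_B·R_B + V_BE, so I_B = (13 − 0.7)/2200 kΩ = 0.00559 mA.
In the active region I_C = β·I_B = 75 × 0.00559 = 0.419 mA.
Collector loop: V_CE = V_CC − I_C·R_C = 13 − 0.419×1.8 = 12.2 V.
Since V_CE = 12.2 V > V_CE(sat) ≈ 0.2 V, the transistor is in the active region as assumed.

I_C ≈ 0.42 mA, V_CE ≈ 12 V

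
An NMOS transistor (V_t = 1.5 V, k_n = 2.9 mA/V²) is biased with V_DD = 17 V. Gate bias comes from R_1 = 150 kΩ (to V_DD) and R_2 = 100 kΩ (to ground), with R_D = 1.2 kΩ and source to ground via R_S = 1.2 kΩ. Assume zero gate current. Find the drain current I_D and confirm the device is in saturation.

V_G = V_DD·R_2/(R_1+R_2) = 17×100/250 = 6.8 V.
Assume saturation: I_D = (k_n/2)(V_GS − V_t)² with V_GS = V_G − I_D·R_S = 6.8 − 1.2·I_D.
Substituting gives 2.09·I_D² − 19.4·I_D + 40.7 = 0, with roots I_D = 3.18 or 6.13 mA.
The root I_D = 6.13 mA gives V_GS = -0.556 V ≤ V_t, so take I_D = 3.18 mA.
Then V_GS = 2.98 V and V_DS = V_DD − I_D(R_D+R_S) = 17 − 3.18×2.4 = 9.36 V.
Saturation requires V_DS ≥ V_GS − V_t = 1.48 V; 9.36 ≥ 1.48 ✓.

I_D ≈ 3.2 mA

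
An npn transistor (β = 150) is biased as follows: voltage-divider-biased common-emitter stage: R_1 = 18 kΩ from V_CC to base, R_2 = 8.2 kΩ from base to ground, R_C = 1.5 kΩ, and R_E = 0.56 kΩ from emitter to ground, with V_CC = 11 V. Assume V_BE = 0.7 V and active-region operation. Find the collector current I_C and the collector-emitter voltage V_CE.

Thevenize the base divider: V_Th = V_CC·R_2/(R_1+R_2) = 11×8.2/26.2 = 3.44 V, R_Th = R_1‖R_2 = 5.63 kΩ.
Base-emitter loop: V_Th = I_B·R_Th + V_BE + (β+1)I_B·R_E, so I_B = (3.44 − 0.7) / (5.63 + 151×0.56) = 0.0304 mA.
I_C = β·I_B = 150×0.0304 = 4.56 mA, and I_E = (β+1)I_B = 4.59 mA.
V_CE = V_CC − I_C·R_C − I_E·R_E = 11 − 4.56×1.5 − 4.59×0.56 = 1.59 V.
V_CE = 1.59 V > 0.2 V confirms active-region operation.

I_C ≈ 4.6 mA, V_CE ≈ 1.6 V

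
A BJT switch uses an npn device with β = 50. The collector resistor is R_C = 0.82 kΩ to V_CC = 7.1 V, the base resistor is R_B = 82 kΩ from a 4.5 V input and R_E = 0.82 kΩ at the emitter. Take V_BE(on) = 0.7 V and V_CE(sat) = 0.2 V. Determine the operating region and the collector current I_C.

Assume active. Base-emitter loop: I_B = (V_BB − V_BE)/(R_B + (β+1)R_E) = (4.5 − 0.7)/(82 + 51×0.82) = 0.0307 mA.
I_C = β·I_B = 50×0.0307 = 1.53 mA.
V_CE = V_CC − I_C·R_C − I_E·R_E = 7.1 − 1.53×0.82 − 1.57×0.82 = 4.56 V > V_CE(sat), so the active-region assumption holds.

active; I_C ≈ 1.5 mA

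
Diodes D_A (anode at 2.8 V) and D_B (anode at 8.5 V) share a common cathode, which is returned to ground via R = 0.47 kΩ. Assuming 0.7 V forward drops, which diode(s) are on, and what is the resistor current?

Only D_B conducts; I_R ≈ 17 mA

Assume both conduct. Then node N would need to be at both 2.8−0.7 = 2.1 V and 8.5−0.7 = 7.8 V, which is impossible.
Assume only D_B conducts: V_N = 8.5 − 0.7 = 7.8 V, so I_R = 7.8/0.47 = 16.6 mA.
Check D_A: its anode-to-cathode voltage is 2.8 − 7.8 = -5 V < 0.7 V, so it is off. The assumption is consistent.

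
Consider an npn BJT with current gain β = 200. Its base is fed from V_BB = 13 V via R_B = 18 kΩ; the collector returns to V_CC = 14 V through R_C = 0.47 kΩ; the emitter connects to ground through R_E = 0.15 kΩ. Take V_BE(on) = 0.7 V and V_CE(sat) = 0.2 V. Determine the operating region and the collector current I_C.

saturation; I_C ≈ 22 mA

Assume active: I_B = (13 − 0.7)/(18 + 201×0.15) = 0.255 mA, I_C = β·I_B = 51.1 mA.
Then V_CE = 14 − 51.1×0.47 − 51.3×0.15 = -17.7 V < 0.2 V — the active assumption fails.
Re-solve with V_CE = 0.2 V. KCL at the emitter: V_E/R_E = (V_BB−0.7−V_E)/R_B + (V_CC−0.2−V_E)/R_C, giving V_E = 3.39 V.
I_C = (V_CC − 0.2 − V_E)/R_C = (13.8 − 3.39)/0.47 = 22.1 mA.
Check: I_B = (12.3 − 3.39)/18 = 0.495 mA, and β·I_B = 98.9 mA > I_C, confirming saturation.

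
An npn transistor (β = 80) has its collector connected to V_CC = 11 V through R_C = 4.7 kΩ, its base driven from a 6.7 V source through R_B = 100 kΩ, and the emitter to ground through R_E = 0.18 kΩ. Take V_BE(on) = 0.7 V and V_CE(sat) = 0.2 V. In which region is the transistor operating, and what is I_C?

saturation; I_C ≈ 2.2 mA

Assume active: I_B = (6.7 − 0.7)/(100 + 81×0.18) = 0.0524 mA, I_C = β·I_B = 4.19 mA.
Then V_CE = 11 − 4.19×4.7 − 4.24×0.18 = -9.45 V < 0.2 V — the active assumption fails.
Re-solve with V_CE = 0.2 V. KCL at the emitter: V_E/R_E = (V_BB−0.7−V_E)/R_B + (V_CC−0.2−V_E)/R_C, giving V_E = 0.408 V.
I_C = (V_CC − 0.2 − V_E)/R_C = (10.8 − 0.408)/4.7 = 2.21 mA.
Check: I_B = (6 − 0.408)/100 = 0.0559 mA, and β·I_B = 4.47 mA > I_C, confirming saturation.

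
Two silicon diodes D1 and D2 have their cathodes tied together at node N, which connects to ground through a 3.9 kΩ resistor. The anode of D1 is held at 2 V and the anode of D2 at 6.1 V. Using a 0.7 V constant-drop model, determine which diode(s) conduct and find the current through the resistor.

Only D2 conducts; I_R ≈ 1.4 mA

Assume both conduct. Then node N would need to be at both 2−0.7 = 1.3 V and 6.1−0.7 = 5.4 V, which is impossible.
Assume only D2 conducts: V_N = 6.1 − 0.7 = 5.4 V, so I_R = 5.4/3.9 = 1.38 mA.
Check D1: its anode-to-cathode voltage is 2 − 5.4 = -3.4 V < 0.7 V, so it is off. The assumption is consistent.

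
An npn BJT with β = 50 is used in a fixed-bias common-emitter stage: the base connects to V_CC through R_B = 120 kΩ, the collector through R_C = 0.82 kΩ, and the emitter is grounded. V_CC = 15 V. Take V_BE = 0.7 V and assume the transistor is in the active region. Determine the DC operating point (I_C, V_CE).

I_C ≈ 6 mA, V_CE ≈ 10 V

Base loop: V_CC = I_B·R_B + V_BE, so I_B = (15 − 0.7)/120 kΩ = 0.119 mA.
In the active region I_C = β·I_B = 50 × 0.119 = 5.96 mA.
Collector loop: V_CE = V_CC − I_C·R_C = 15 − 5.96×0.82 = 10.1 V.
Since V_CE = 10.1 V > V_CE(sat) ≈ 0.2 V, the transistor is in the active region as assumed.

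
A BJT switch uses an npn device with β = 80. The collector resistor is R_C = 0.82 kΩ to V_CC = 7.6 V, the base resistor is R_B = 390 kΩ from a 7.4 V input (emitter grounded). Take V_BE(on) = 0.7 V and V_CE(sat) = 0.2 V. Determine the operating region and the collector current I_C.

active; I_C ≈ 1.4 mA

Assume active. Base-emitter loop: I_B = (V_BB − V_BE)/R_B = (7.4 − 0.7)/390 = 0.0172 mA.
I_C = β·I_B = 80×0.0172 = 1.37 mA.
V_CE = V_CC − I_C·R_C = 7.6 − 1.37×0.82 = 6.47 V > V_CE(sat), so the active-region assumption holds.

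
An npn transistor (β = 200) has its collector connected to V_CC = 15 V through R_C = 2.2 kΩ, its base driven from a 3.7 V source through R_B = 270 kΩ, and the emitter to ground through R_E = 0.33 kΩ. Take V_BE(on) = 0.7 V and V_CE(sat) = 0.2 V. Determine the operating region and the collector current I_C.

Assume active. Base-emitter loop: I_B = (V_BB − V_BE)/(R_B + (β+1)R_E) = (3.7 − 0.7)/(270 + 201×0.33) = 0.00892 mA.
I_C = β·I_B = 200×0.00892 = 1.78 mA.
V_CE = V_CC − I_C·R_C − I_E·R_E = 15 − 1.78×2.2 − 1.79×0.33 = 10.5 V > V_CE(sat), so the active-region assumption holds.

active; I_C ≈ 1.8 mA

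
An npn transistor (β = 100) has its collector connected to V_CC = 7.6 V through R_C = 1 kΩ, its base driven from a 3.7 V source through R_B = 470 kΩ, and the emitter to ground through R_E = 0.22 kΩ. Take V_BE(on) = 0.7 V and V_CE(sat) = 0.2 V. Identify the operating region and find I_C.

active; I_C ≈ 0.61 mA

Assume active. Base-emitter loop: I_B = (V_BB − V_BE)/(R_B + (β+1)R_E) = (3.7 − 0.7)/(470 + 101×0.22) = 0.00609 mA.
I_C = β·I_B = 100×0.00609 = 0.609 mA.
V_CE = V_CC − I_C·R_C − I_E·R_E = 7.6 − 0.609×1 − 0.616×0.22 = 6.86 V > V_CE(sat), so the active-region assumption holds.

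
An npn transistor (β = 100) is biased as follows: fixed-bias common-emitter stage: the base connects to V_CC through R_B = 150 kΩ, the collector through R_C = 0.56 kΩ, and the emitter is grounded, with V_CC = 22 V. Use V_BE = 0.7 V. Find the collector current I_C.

Base loop: V_CC = I_B·R_B + V_BE, so I_B = (22 − 0.7)/150 kΩ = 0.142 mA.
In the active region I_C = β·I_B = 100 × 0.142 = 14.2 mA.
Collector loop: V_CE = V_CC − I_C·R_C = 22 − 14.2×0.56 = 14 V.
Since V_CE = 14 V > V_CE(sat) ≈ 0.2 V, the transistor is in the active region as assumed.

I_C ≈ 14 mA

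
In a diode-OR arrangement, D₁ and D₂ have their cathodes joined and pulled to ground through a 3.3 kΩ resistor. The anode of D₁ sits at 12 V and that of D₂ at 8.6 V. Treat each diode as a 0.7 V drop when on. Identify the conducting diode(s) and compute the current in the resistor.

Assume both conduct. Then node N would need to be at both 12−0.7 = 11.3 V and 8.6−0.7 = 7.9 V, which is impossible.
Assume only D₁ conducts: V_N = 12 − 0.7 = 11.3 V, so I_R = 11.3/3.3 = 3.42 mA.
Check D₂: its anode-to-cathode voltage is 8.6 − 11.3 = -2.7 V < 0.7 V, so it is off. The assumption is consistent.

Only D₁ conducts; I_R ≈ 3.4 mA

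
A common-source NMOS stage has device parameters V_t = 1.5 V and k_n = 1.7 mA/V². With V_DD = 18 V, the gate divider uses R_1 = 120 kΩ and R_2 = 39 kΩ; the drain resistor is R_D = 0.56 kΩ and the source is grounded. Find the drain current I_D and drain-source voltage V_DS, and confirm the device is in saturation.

I_D ≈ 7.2 mA, V_DS ≈ 14 V

V_G = V_DD·R_2/(R_1+R_2) = 18×39/159 = 4.42 V. With the source grounded, V_GS = V_G = 4.42 V.
Assume saturation: I_D = (k_n/2)(V_GS − V_t)² = (1.7/2)×(4.42 − 1.5)² = 0.85×2.92² = 7.22 mA.
V_DS = V_DD − I_D·R_D = 18 − 7.22×0.56 = 14 V.
Saturation requires V_DS ≥ V_GS − V_t = 2.92 V; 14 ≥ 2.92 ✓.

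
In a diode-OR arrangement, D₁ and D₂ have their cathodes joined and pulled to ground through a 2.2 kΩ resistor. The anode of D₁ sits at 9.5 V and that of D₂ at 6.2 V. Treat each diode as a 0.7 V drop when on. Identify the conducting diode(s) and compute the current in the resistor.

Assume both conduct. Then node N would need to be at both 9.5−0.7 = 8.8 V and 6.2−0.7 = 5.5 V, which is impossible.
Assume only D₁ conducts: V_N = 9.5 − 0.7 = 8.8 V, so I_R = 8.8/2.2 = 4 mA.
Check D₂: its anode-to-cathode voltage is 6.2 − 8.8 = -2.6 V < 0.7 V, so it is off. The assumption is consistent.

Only D₁ conducts; I_R ≈ 4 mA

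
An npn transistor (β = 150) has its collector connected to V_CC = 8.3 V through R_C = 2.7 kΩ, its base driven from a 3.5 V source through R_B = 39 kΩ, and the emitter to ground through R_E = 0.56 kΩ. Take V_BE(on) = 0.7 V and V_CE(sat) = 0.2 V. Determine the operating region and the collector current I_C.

Assume active: I_B = (3.5 − 0.7)/(39 + 151×0.56) = 0.0227 mA, I_C = β·I_B = 3.4 mA.
Then V_CE = 8.3 − 3.4×2.7 − 3.42×0.56 = -2.79 V < 0.2 V — the active assumption fails.
Re-solve with V_CE = 0.2 V. KCL at the emitter: V_E/R_E = (V_BB−0.7−V_E)/R_B + (V_CC−0.2−V_E)/R_C, giving V_E = 1.41 V.
I_C = (V_CC − 0.2 − V_E)/R_C = (8.1 − 1.41)/2.7 = 2.48 mA.
Check: I_B = (2.8 − 1.41)/39 = 0.0357 mA, and β·I_B = 5.35 mA > I_C, confirming saturation.

saturation; I_C ≈ 2.5 mA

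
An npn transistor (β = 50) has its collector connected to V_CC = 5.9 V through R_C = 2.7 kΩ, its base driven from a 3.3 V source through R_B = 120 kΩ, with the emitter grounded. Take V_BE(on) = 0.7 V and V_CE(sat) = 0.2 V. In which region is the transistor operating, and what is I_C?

active; I_C ≈ 1.1 mA

Assume active. Base-emitter loop: I_B = (V_BB − V_BE)/R_B = (3.3 − 0.7)/120 = 0.0217 mA.
I_C = β·I_B = 50×0.0217 = 1.08 mA.
V_CE = V_CC − I_C·R_C = 5.9 − 1.08×2.7 = 2.98 V > V_CE(sat), so the active-region assumption holds.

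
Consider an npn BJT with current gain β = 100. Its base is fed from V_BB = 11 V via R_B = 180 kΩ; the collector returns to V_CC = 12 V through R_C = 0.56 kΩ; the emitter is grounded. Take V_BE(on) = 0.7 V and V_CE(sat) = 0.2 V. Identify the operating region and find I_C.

Assume active. Base-emitter loop: I_B = (V_BB − V_BE)/R_B = (11 − 0.7)/180 = 0.0572 mA.
I_C = β·I_B = 100×0.0572 = 5.72 mA.
V_CE = V_CC − I_C·R_C = 12 − 5.72×0.56 = 8.8 V > V_CE(sat), so the active-region assumption holds.

active; I_C ≈ 5.7 mA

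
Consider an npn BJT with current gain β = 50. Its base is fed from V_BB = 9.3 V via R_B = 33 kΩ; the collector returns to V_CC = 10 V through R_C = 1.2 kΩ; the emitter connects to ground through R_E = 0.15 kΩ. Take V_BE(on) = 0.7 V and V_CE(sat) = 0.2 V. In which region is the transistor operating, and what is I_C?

Assume active: I_B = (9.3 − 0.7)/(33 + 51×0.15) = 0.212 mA, I_C = β·I_B = 10.6 mA.
Then V_CE = 10 − 10.6×1.2 − 10.8×0.15 = -4.31 V < 0.2 V — the active assumption fails.
Re-solve with V_CE = 0.2 V. KCL at the emitter: V_E/R_E = (V_BB−0.7−V_E)/R_B + (V_CC−0.2−V_E)/R_C, giving V_E = 1.12 V.
I_C = (V_CC − 0.2 − V_E)/R_C = (9.8 − 1.12)/1.2 = 7.23 mA.
Check: I_B = (8.6 − 1.12)/33 = 0.227 mA, and β·I_B = 11.3 mA > I_C, confirming saturation.

saturation; I_C ≈ 7.2 mA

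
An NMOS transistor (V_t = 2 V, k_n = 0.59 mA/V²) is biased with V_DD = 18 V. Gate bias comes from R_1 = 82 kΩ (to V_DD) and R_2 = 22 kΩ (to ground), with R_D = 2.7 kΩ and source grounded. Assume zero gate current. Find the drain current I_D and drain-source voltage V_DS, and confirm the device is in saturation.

V_G = V_DD·R_2/(R_1+R_2) = 18×22/104 = 3.81 V. With the source grounded, V_GS = V_G = 3.81 V.
Assume saturation: I_D = (k_n/2)(V_GS − V_t)² = (0.59/2)×(3.81 − 2)² = 0.295×1.81² = 0.964 mA.
V_DS = V_DD − I_D·R_D = 18 − 0.964×2.7 = 15.4 V.
Saturation requires V_DS ≥ V_GS − V_t = 1.81 V; 15.4 ≥ 1.81 ✓.

I_D ≈ 0.96 mA, V_DS ≈ 15 V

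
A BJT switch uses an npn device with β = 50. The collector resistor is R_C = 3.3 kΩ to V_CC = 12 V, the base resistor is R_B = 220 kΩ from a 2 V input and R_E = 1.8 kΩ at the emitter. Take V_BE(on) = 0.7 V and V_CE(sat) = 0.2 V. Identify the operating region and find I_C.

active; I_C ≈ 0.21 mA

Assume active. Base-emitter loop: I_B = (V_BB − V_BE)/(R_B + (β+1)R_E) = (2 − 0.7)/(220 + 51×1.8) = 0.00417 mA.
I_C = β·I_B = 50×0.00417 = 0.208 mA.
V_CE = V_CC − I_C·R_C − I_E·R_E = 12 − 0.208×3.3 − 0.213×1.8 = 10.9 V > V_CE(sat), so the active-region assumption holds.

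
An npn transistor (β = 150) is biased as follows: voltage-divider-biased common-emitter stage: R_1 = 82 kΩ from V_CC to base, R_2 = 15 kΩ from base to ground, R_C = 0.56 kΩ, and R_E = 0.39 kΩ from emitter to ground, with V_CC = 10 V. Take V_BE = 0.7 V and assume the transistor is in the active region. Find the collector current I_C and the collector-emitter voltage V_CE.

Thevenize the base divider: V_Th = V_CC·R_2/(R_1+R_2) = 10×15/97 = 1.55 V, R_Th = R_1‖R_2 = 12.7 kΩ.
Base-emitter loop: V_Th = I_B·R_Th + V_BE + (β+1)I_B·R_E, so I_B = (1.55 − 0.7) / (12.7 + 151×0.39) = 0.0118 mA.
I_C = β·I_B = 150×0.0118 = 1.77 mA, and I_E = (β+1)I_B = 1.79 mA.
V_CE = V_CC − I_C·R_C − I_E·R_E = 10 − 1.77×0.56 − 1.79×0.39 = 8.31 V.
V_CE = 8.31 V > 0.2 V confirms active-region operation.

I_C ≈ 1.8 mA, V_CE ≈ 8.3 V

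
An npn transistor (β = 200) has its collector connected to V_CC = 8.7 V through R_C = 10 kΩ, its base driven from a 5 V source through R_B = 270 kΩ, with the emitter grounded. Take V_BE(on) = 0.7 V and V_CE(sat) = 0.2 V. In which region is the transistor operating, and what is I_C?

saturation; I_C ≈ 0.85 mA

Assume active: I_B = (5 − 0.7)/270 = 0.0159 mA, giving I_C = β·I_B = 3.19 mA.
But then V_CE = 8.7 − 3.19×10 = -23.2 V < V_CE(sat) = 0.2 V — impossible in the active region.
So the transistor is saturated. With V_CE = 0.2 V, I_C = (V_CC − 0.2)/R_C = 8.5/10 = 0.85 mA.
Check: β·I_B = 3.19 mA > I_C = 0.85 mA, confirming saturation.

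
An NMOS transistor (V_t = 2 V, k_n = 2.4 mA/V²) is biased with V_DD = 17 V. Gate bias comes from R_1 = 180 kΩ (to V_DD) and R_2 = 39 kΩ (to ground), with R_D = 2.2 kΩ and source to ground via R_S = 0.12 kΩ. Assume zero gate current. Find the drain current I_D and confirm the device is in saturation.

V_G = V_DD·R_2/(R_1+R_2) = 17×39/219 = 3.03 V.
Assume saturation: I_D = (k_n/2)(V_GS − V_t)² with V_GS = V_G − I_D·R_S = 3.03 − 0.12·I_D.
Substituting gives 0.0173·I_D² − 1.3·I_D + 1.27 = 0, with roots I_D = 0.991 or 74 mA.
The root I_D = 74 mA gives V_GS = -5.85 V ≤ V_t, so take I_D = 0.991 mA.
Then V_GS = 2.91 V and V_DS = V_DD − I_D(R_D+R_S) = 17 − 0.991×2.32 = 14.7 V.
Saturation requires V_DS ≥ V_GS − V_t = 0.909 V; 14.7 ≥ 0.909 ✓.

I_D ≈ 0.99 mA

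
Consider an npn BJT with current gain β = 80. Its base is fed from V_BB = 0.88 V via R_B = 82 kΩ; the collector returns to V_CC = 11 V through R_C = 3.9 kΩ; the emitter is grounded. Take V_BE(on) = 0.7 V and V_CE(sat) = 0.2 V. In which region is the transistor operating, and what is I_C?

Assume active. Base-emitter loop: I_B = (V_BB − V_BE)/R_B = (0.88 − 0.7)/82 = 0.0022 mA.
I_C = β·I_B = 80×0.0022 = 0.176 mA.
V_CE = V_CC − I_C·R_C = 11 − 0.176×3.9 = 10.3 V > V_CE(sat), so the active-region assumption holds.

active; I_C ≈ 0.18 mA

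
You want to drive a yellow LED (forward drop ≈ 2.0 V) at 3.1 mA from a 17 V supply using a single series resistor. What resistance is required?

R ≈ 4.8 kΩ

The resistor drops V_S − V_D = 17 − 2.0 = 15 V at 3.1 mA.
R = 15 V / 3.1 mA = 4.84 kΩ.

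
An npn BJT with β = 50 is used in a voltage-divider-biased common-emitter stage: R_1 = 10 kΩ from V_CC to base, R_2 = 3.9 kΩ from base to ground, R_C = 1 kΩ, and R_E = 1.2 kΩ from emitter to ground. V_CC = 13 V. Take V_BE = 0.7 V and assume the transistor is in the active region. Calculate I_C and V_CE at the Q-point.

Thevenize the base divider: V_Th = V_CC·R_2/(R_1+R_2) = 13×3.9/13.9 = 3.65 V, R_Th = R_1‖R_2 = 2.81 kΩ.
Base-emitter loop: V_Th = I_B·R_Th + V_BE + (β+1)I_B·R_E, so I_B = (3.65 − 0.7) / (2.81 + 51×1.2) = 0.0461 mA.
I_C = β·I_B = 50×0.0461 = 2.3 mA, and I_E = (β+1)I_B = 2.35 mA.
V_CE = V_CC − I_C·R_C − I_E·R_E = 13 − 2.3×1 − 2.35×1.2 = 7.88 V.
V_CE = 7.88 V > 0.2 V confirms active-region operation.

I_C ≈ 2.3 mA, V_CE ≈ 7.9 V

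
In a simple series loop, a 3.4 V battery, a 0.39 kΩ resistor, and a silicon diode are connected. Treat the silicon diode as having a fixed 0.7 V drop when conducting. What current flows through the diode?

KVL around the loop: 3.4 = V_D + I·R = 0.7 + I × 0.39 kΩ.
So I = (3.4 − 0.7) / 0.39 kΩ = 2.7 / 0.39 = 6.92 mA.

I ≈ 6.9 mA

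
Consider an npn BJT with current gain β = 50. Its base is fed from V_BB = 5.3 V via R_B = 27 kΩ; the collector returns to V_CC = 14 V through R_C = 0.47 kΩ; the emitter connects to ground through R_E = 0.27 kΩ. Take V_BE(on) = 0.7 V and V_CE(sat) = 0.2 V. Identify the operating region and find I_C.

Assume active. Base-emitter loop: I_B = (V_BB − V_BE)/(R_B + (β+1)R_E) = (5.3 − 0.7)/(27 + 51×0.27) = 0.113 mA.
I_C = β·I_B = 50×0.113 = 5.64 mA.
V_CE = V_CC − I_C·R_C − I_E·R_E = 14 − 5.64×0.47 − 5.75×0.27 = 9.79 V > V_CE(sat), so the active-region assumption holds.

active; I_C ≈ 5.6 mA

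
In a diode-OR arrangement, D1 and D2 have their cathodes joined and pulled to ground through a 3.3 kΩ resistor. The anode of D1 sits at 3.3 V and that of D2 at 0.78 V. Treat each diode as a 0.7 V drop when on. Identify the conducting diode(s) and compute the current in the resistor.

Assume both conduct. Then node N would need to be at both 3.3−0.7 = 2.6 V and 0.78−0.7 = 0.08 V, which is impossible.
Assume only D1 conducts: V_N = 3.3 − 0.7 = 2.6 V, so I_R = 2.6/3.3 = 0.788 mA.
Check D2: its anode-to-cathode voltage is 0.78 − 2.6 = -1.82 V < 0.7 V, so it is off. The assumption is consistent.

Only D1 conducts; I_R ≈ 0.79 mA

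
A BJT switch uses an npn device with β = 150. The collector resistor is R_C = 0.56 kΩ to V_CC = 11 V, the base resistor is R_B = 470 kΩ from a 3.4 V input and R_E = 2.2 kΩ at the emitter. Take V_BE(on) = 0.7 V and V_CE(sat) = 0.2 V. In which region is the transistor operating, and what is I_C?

active; I_C ≈ 0.5 mA

Assume active. Base-emitter loop: I_B = (V_BB − V_BE)/(R_B + (β+1)R_E) = (3.4 − 0.7)/(470 + 151×2.2) = 0.00337 mA.
I_C = β·I_B = 150×0.00337 = 0.505 mA.
V_CE = V_CC − I_C·R_C − I_E·R_E = 11 − 0.505×0.56 − 0.508×2.2 = 9.6 V > V_CE(sat), so the active-region assumption holds.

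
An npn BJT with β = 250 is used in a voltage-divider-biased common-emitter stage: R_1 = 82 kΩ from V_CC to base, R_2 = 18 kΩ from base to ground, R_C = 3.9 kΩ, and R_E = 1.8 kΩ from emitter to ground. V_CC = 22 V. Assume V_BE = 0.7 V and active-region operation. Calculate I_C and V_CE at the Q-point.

Thevenize the base divider: V_Th = V_CC·R_2/(R_1+R_2) = 22×18/100 = 3.96 V, R_Th = R_1‖R_2 = 14.8 kΩ.
Base-emitter loop: V_Th = I_B·R_Th + V_BE + (β+1)I_B·R_E, so I_B = (3.96 − 0.7) / (14.8 + 251×1.8) = 0.00699 mA.
I_C = β·I_B = 250×0.00699 = 1.75 mA, and I_E = (β+1)I_B = 1.75 mA.
V_CE = V_CC − I_C·R_C − I_E·R_E = 22 − 1.75×3.9 − 1.75×1.8 = 12 V.
V_CE = 12 V > 0.2 V confirms active-region operation.

I_C ≈ 1.7 mA, V_CE ≈ 12 V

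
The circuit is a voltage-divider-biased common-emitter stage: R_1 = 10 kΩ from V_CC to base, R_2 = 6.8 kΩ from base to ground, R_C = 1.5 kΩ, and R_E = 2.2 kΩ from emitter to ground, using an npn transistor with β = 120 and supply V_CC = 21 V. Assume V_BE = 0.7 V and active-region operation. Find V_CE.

V_CE ≈ 8.1 V

Thevenize the base divider: V_Th = V_CC·R_2/(R_1+R_2) = 21×6.8/16.8 = 8.5 V, R_Th = R_1‖R_2 = 4.05 kΩ.
Base-emitter loop: V_Th = I_B·R_Th + V_BE + (β+1)I_B·R_E, so I_B = (8.5 − 0.7) / (4.05 + 121×2.2) = 0.0289 mA.
I_C = β·I_B = 120×0.0289 = 3.46 mA, and I_E = (β+1)I_B = 3.49 mA.
V_CE = V_CC − I_C·R_C − I_E·R_E = 21 − 3.46×1.5 − 3.49×2.2 = 8.12 V.
V_CE = 8.12 V > 0.2 V confirms active-region operation.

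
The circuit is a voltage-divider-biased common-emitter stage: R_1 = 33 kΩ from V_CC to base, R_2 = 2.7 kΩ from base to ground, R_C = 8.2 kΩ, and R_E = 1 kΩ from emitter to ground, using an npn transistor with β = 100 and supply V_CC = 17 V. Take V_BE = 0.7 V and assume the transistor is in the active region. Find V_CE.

V_CE ≈ 12 V

Thevenize the base divider: V_Th = V_CC·R_2/(R_1+R_2) = 17×2.7/35.7 = 1.29 V, R_Th = R_1‖R_2 = 2.5 kΩ.
Base-emitter loop: V_Th = I_B·R_Th + V_BE + (β+1)I_B·R_E, so I_B = (1.29 − 0.7) / (2.5 + 101×1) = 0.00566 mA.
I_C = β·I_B = 100×0.00566 = 0.566 mA, and I_E = (β+1)I_B = 0.572 mA.
V_CE = V_CC − I_C·R_C − I_E·R_E = 17 − 0.566×8.2 − 0.572×1 = 11.8 V.
V_CE = 11.8 V > 0.2 V confirms active-region operation.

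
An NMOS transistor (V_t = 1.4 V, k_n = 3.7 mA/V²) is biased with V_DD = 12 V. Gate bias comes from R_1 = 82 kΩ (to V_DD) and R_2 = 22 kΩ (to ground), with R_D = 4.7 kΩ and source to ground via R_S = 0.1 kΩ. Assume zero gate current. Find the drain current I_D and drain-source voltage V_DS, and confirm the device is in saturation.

V_G = V_DD·R_2/(R_1+R_2) = 12×22/104 = 2.54 V.
Assume saturation: I_D = (k_n/2)(V_GS − V_t)² with V_GS = V_G − I_D·R_S = 2.54 − 0.1·I_D.
Substituting gives 0.0185·I_D² − 1.42·I_D + 2.4 = 0, with roots I_D = 1.73 or 75.1 mA.
The root I_D = 75.1 mA gives V_GS = -4.97 V ≤ V_t, so take I_D = 1.73 mA.
Then V_GS = 2.37 V and V_DS = V_DD − I_D(R_D+R_S) = 12 − 1.73×4.8 = 3.72 V.
Saturation requires V_DS ≥ V_GS − V_t = 0.966 V; 3.72 ≥ 0.966 ✓.

I_D ≈ 1.7 mA, V_DS ≈ 3.7 V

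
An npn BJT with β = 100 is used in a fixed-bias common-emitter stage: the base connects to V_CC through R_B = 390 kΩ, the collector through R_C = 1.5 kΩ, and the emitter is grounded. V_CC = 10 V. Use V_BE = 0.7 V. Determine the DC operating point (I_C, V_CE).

Base loop: V_CC = I_B·R_B + V_BE, so I_B = (10 − 0.7)/390 kΩ = 0.0238 mA.
In the active region I_C = β·I_B = 100 × 0.0238 = 2.38 mA.
Collector loop: V_CE = V_CC − I_C·R_C = 10 − 2.38×1.5 = 6.42 V.
Since V_CE = 6.42 V > V_CE(sat) ≈ 0.2 V, the transistor is in the active region as assumed.

I_C ≈ 2.4 mA, V_CE ≈ 6.4 V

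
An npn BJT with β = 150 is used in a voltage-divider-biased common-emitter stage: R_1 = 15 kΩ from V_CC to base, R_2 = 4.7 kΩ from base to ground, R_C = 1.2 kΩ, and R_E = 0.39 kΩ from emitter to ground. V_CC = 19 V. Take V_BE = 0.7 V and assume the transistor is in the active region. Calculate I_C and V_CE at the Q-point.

I_C ≈ 9.2 mA, V_CE ≈ 4.3 V

Thevenize the base divider: V_Th = V_CC·R_2/(R_1+R_2) = 19×4.7/19.7 = 4.53 V, R_Th = R_1‖R_2 = 3.58 kΩ.
Base-emitter loop: V_Th = I_B·R_Th + V_BE + (β+1)I_B·R_E, so I_B = (4.53 − 0.7) / (3.58 + 151×0.39) = 0.0614 mA.
I_C = β·I_B = 150×0.0614 = 9.2 mA, and I_E = (β+1)I_B = 9.27 mA.
V_CE = V_CC − I_C·R_C − I_E·R_E = 19 − 9.2×1.2 − 9.27×0.39 = 4.34 V.
V_CE = 4.34 V > 0.2 V confirms active-region operation.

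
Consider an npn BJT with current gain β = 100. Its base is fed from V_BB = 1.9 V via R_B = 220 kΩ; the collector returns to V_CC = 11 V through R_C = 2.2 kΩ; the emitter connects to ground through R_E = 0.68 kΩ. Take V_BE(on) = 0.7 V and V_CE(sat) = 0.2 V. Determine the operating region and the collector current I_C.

active; I_C ≈ 0.42 mA

Assume active. Base-emitter loop: I_B = (V_BB − V_BE)/(R_B + (β+1)R_E) = (1.9 − 0.7)/(220 + 101×0.68) = 0.00416 mA.
I_C = β·I_B = 100×0.00416 = 0.416 mA.
V_CE = V_CC − I_C·R_C − I_E·R_E = 11 − 0.416×2.2 − 0.42×0.68 = 9.8 V > V_CE(sat), so the active-region assumption holds.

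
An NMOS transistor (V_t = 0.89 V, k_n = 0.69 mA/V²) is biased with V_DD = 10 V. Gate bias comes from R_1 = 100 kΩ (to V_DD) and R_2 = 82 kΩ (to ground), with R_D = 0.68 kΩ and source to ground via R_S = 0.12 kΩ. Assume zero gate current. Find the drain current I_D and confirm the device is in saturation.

I_D ≈ 3.5 mA

V_G = V_DD·R_2/(R_1+R_2) = 10×82/182 = 4.51 V.
Assume saturation: I_D = (k_n/2)(V_GS − V_t)² with V_GS = V_G − I_D·R_S = 4.51 − 0.12·I_D.
Substituting gives 0.00497·I_D² − 1.3·I_D + 4.51 = 0, with roots I_D = 3.52 or 258 mA.
The root I_D = 258 mA gives V_GS = -26.5 V ≤ V_t, so take I_D = 3.52 mA.
Then V_GS = 4.08 V and V_DS = V_DD − I_D(R_D+R_S) = 10 − 3.52×0.8 = 7.19 V.
Saturation requires V_DS ≥ V_GS − V_t = 3.19 V; 7.19 ≥ 3.19 ✓.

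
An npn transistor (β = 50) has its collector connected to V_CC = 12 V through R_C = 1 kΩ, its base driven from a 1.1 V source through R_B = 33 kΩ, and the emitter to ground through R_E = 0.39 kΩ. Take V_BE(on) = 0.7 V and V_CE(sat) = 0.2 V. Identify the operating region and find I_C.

Assume active. Base-emitter loop: I_B = (V_BB − V_BE)/(R_B + (β+1)R_E) = (1.1 − 0.7)/(33 + 51×0.39) = 0.00756 mA.
I_C = β·I_B = 50×0.00756 = 0.378 mA.
V_CE = V_CC − I_C·R_C − I_E·R_E = 12 − 0.378×1 − 0.386×0.39 = 11.5 V > V_CE(sat), so the active-region assumption holds.

active; I_C ≈ 0.38 mA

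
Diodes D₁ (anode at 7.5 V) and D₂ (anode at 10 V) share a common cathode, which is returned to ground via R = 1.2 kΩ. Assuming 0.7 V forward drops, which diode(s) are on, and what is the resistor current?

Only D₂ conducts; I_R ≈ 7.8 mA

Assume both conduct. Then node N would need to be at both 7.5−0.7 = 6.8 V and 10−0.7 = 9.3 V, which is impossible.
Assume only D₂ conducts: V_N = 10 − 0.7 = 9.3 V, so I_R = 9.3/1.2 = 7.75 mA.
Check D₁: its anode-to-cathode voltage is 7.5 − 9.3 = -1.8 V < 0.7 V, so it is off. The assumption is consistent.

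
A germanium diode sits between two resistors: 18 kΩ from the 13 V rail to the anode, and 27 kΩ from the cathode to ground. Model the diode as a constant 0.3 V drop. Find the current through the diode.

I ≈ 0.28 mA

The two resistors are in series with the diode, so KVL gives 13 = I·18 + 0.3 + I·27.
I = (13 − 0.3) / (18 + 27) kΩ = 12.7 / 45 = 0.282 mA.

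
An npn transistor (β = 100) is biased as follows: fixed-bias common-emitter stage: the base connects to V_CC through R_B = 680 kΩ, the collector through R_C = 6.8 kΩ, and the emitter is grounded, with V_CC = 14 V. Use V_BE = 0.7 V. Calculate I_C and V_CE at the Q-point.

Base loop: V_CC = I_B·R_B + V_BE, so I_B = (14 − 0.7)/680 kΩ = 0.0196 mA.
In the active region I_C = β·I_B = 100 × 0.0196 = 1.96 mA.
Collector loop: V_CE = V_CC − I_C·R_C = 14 − 1.96×6.8 = 0.7 V.
Since V_CE = 0.7 V > V_CE(sat) ≈ 0.2 V, the transistor is in the active region as assumed.

I_C ≈ 2 mA, V_CE ≈ 0.7 V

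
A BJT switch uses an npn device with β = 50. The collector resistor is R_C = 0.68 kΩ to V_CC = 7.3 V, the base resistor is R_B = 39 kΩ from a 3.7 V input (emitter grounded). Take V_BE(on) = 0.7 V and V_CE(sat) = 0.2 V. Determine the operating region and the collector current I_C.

Assume active. Base-emitter loop: I_B = (V_BB − V_BE)/R_B = (3.7 − 0.7)/39 = 0.0769 mA.
I_C = β·I_B = 50×0.0769 = 3.85 mA.
V_CE = V_CC − I_C·R_C = 7.3 − 3.85×0.68 = 4.68 V > V_CE(sat), so the active-region assumption holds.

active; I_C ≈ 3.8 mA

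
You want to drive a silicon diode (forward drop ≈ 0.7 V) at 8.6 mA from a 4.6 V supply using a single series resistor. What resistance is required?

The resistor drops V_S − V_D = 4.6 − 0.7 = 3.9 V at 8.6 mA.
R = 3.9 V / 8.6 mA = 0.453 kΩ.

R ≈ 0.45 kΩ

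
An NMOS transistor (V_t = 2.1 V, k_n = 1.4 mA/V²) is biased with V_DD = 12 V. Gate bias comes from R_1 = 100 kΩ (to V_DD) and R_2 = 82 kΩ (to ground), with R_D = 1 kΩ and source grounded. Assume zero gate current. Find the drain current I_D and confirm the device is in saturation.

V_G = V_DD·R_2/(R_1+R_2) = 12×82/182 = 5.41 V. With the source grounded, V_GS = V_G = 5.41 V.
Assume saturation: I_D = (k_n/2)(V_GS − V_t)² = (1.4/2)×(5.41 − 2.1)² = 0.7×3.31² = 7.65 mA.
V_DS = V_DD − I_D·R_D = 12 − 7.65×1 = 4.35 V.
Saturation requires V_DS ≥ V_GS − V_t = 3.31 V; 4.35 ≥ 3.31 ✓.

I_D ≈ 7.7 mA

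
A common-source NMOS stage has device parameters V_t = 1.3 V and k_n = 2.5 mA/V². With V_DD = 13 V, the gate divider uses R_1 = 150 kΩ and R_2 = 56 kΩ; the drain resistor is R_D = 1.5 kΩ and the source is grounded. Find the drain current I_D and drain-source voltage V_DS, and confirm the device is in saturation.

V_G = V_DD·R_2/(R_1+R_2) = 13×56/206 = 3.53 V. With the source grounded, V_GS = V_G = 3.53 V.
Assume saturation: I_D = (k_n/2)(V_GS − V_t)² = (2.5/2)×(3.53 − 1.3)² = 1.25×2.23² = 6.24 mA.
V_DS = V_DD − I_D·R_D = 13 − 6.24×1.5 = 3.64 V.
Saturation requires V_DS ≥ V_GS − V_t = 2.23 V; 3.64 ≥ 2.23 ✓.

I_D ≈ 6.2 mA, V_DS ≈ 3.6 V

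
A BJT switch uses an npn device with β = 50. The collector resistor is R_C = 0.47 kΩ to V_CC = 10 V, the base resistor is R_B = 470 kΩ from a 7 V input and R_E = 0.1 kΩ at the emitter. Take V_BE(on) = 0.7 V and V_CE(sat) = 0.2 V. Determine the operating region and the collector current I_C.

Assume active. Base-emitter loop: I_B = (V_BB − V_BE)/(R_B + (β+1)R_E) = (7 − 0.7)/(470 + 51×0.1) = 0.0133 mA.
I_C = β·I_B = 50×0.0133 = 0.663 mA.
V_CE = V_CC − I_C·R_C − I_E·R_E = 10 − 0.663×0.47 − 0.676×0.1 = 9.62 V > V_CE(sat), so the active-region assumption holds.

active; I_C ≈ 0.66 mA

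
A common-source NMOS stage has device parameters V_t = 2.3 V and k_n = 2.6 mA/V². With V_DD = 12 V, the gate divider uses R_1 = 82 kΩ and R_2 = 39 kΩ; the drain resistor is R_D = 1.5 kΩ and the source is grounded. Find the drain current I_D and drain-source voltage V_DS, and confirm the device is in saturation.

V_G = V_DD·R_2/(R_1+R_2) = 12×39/121 = 3.87 V. With the source grounded, V_GS = V_G = 3.87 V.
Assume saturation: I_D = (k_n/2)(V_GS − V_t)² = (2.6/2)×(3.87 − 2.3)² = 1.3×1.57² = 3.2 mA.
V_DS = V_DD − I_D·R_D = 12 − 3.2×1.5 = 7.21 V.
Saturation requires V_DS ≥ V_GS − V_t = 1.57 V; 7.21 ≥ 1.57 ✓.

I_D ≈ 3.2 mA, V_DS ≈ 7.2 V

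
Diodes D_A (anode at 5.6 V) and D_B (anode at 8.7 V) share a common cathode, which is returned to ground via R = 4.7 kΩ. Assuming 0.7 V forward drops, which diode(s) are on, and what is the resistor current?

Only D_B conducts; I_R ≈ 1.7 mA

Assume both conduct. Then node N would need to be at both 5.6−0.7 = 4.9 V and 8.7−0.7 = 8 V, which is impossible.
Assume only D_B conducts: V_N = 8.7 − 0.7 = 8 V, so I_R = 8/4.7 = 1.7 mA.
Check D_A: its anode-to-cathode voltage is 5.6 − 8 = -2.4 V < 0.7 V, so it is off. The assumption is consistent.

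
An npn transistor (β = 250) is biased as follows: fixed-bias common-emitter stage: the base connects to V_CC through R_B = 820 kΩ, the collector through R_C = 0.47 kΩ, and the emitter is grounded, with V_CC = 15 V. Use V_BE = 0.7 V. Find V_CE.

Base loop: V_CC = I_B·R_B + V_BE, so I_B = (15 − 0.7)/820 kΩ = 0.0174 mA.
In the active region I_C = β·I_B = 250 × 0.0174 = 4.36 mA.
Collector loop: V_CE = V_CC − I_C·R_C = 15 − 4.36×0.47 = 13 V.
Since V_CE = 13 V > V_CE(sat) ≈ 0.2 V, the transistor is in the active region as assumed.

V_CE ≈ 13 V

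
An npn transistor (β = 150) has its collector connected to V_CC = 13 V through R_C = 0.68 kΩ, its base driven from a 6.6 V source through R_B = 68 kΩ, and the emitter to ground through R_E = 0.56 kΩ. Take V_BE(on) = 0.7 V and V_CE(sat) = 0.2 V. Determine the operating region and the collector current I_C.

active; I_C ≈ 5.8 mA

Assume active. Base-emitter loop: I_B = (V_BB − V_BE)/(R_B + (β+1)R_E) = (6.6 − 0.7)/(68 + 151×0.56) = 0.0387 mA.
I_C = β·I_B = 150×0.0387 = 5.8 mA.
V_CE = V_CC − I_C·R_C − I_E·R_E = 13 − 5.8×0.68 − 5.84×0.56 = 5.79 V > V_CE(sat), so the active-region assumption holds.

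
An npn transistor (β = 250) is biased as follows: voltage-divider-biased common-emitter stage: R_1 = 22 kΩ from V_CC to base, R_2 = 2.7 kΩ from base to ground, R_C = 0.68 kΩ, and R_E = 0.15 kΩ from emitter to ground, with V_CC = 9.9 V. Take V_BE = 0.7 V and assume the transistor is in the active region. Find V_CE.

V_CE ≈ 7.9 V

Thevenize the base divider: V_Th = V_CC·R_2/(R_1+R_2) = 9.9×2.7/24.7 = 1.08 V, R_Th = R_1‖R_2 = 2.4 kΩ.
Base-emitter loop: V_Th = I_B·R_Th + V_BE + (β+1)I_B·R_E, so I_B = (1.08 − 0.7) / (2.4 + 251×0.15) = 0.00954 mA.
I_C = β·I_B = 250×0.00954 = 2.39 mA, and I_E = (β+1)I_B = 2.39 mA.
V_CE = V_CC − I_C·R_C − I_E·R_E = 9.9 − 2.39×0.68 − 2.39×0.15 = 7.92 V.
V_CE = 7.92 V > 0.2 V confirms active-region operation.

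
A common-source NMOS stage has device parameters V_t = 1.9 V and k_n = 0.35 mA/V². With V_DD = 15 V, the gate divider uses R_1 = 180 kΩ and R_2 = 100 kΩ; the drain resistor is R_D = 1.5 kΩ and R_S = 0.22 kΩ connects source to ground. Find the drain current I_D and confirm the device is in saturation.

I_D ≈ 1.7 mA

V_G = V_DD·R_2/(R_1+R_2) = 15×100/280 = 5.36 V.
Assume saturation: I_D = (k_n/2)(V_GS − V_t)² with V_GS = V_G − I_D·R_S = 5.36 − 0.22·I_D.
Substituting gives 0.00847·I_D² − 1.27·I_D + 2.09 = 0, with roots I_D = 1.67 or 148 mA.
The root I_D = 148 mA gives V_GS = -27.2 V ≤ V_t, so take I_D = 1.67 mA.
Then V_GS = 4.99 V and V_DS = V_DD − I_D(R_D+R_S) = 15 − 1.67×1.72 = 12.1 V.
Saturation requires V_DS ≥ V_GS − V_t = 3.09 V; 12.1 ≥ 3.09 ✓.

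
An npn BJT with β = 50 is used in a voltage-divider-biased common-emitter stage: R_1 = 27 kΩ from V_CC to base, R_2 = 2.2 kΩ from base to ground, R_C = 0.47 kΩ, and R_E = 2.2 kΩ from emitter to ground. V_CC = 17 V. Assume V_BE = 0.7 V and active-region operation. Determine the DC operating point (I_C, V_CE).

Thevenize the base divider: V_Th = V_CC·R_2/(R_1+R_2) = 17×2.2/29.2 = 1.28 V, R_Th = R_1‖R_2 = 2.03 kΩ.
Base-emitter loop: V_Th = I_B·R_Th + V_BE + (β+1)I_B·R_E, so I_B = (1.28 − 0.7) / (2.03 + 51×2.2) = 0.00508 mA.
I_C = β·I_B = 50×0.00508 = 0.254 mA, and I_E = (β+1)I_B = 0.259 mA.
V_CE = V_CC − I_C·R_C − I_E·R_E = 17 − 0.254×0.47 − 0.259×2.2 = 16.3 V.
V_CE = 16.3 V > 0.2 V confirms active-region operation.

I_C ≈ 0.25 mA, V_CE ≈ 16 V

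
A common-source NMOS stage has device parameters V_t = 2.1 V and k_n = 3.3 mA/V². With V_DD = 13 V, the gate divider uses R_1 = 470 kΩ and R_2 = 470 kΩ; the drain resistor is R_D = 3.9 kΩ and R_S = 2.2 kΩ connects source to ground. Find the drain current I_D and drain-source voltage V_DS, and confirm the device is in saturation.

V_G = V_DD·R_2/(R_1+R_2) = 13×470/940 = 6.5 V.
Assume saturation: I_D = (k_n/2)(V_GS − V_t)² with V_GS = V_G − I_D·R_S = 6.5 − 2.2·I_D.
Substituting gives 7.99·I_D² − 32.9·I_D + 31.9 = 0, with roots I_D = 1.56 or 2.57 mA.
The root I_D = 2.57 mA gives V_GS = 0.853 V ≤ V_t, so take I_D = 1.56 mA.
Then V_GS = 3.07 V and V_DS = V_DD − I_D(R_D+R_S) = 13 − 1.56×6.1 = 3.49 V.
Saturation requires V_DS ≥ V_GS − V_t = 0.972 V; 3.49 ≥ 0.972 ✓.

I_D ≈ 1.6 mA, V_DS ≈ 3.5 V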